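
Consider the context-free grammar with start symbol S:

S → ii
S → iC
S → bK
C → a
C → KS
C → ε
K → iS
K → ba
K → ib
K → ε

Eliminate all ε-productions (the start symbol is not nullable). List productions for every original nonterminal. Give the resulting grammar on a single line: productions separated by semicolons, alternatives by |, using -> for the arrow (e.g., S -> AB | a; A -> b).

Nullable set: {C, K}.
S -> bK: K nullable, giving b | bK.
S -> iC: C nullable, giving i | iC.
Drop C -> ε.
C -> KS: K nullable, giving KS | S.
Drop K -> ε.
Unchanged (no nullable symbols): S -> ii; C -> a; K -> ba; K -> iS; K -> ib.

S -> b | i | bK | iC | ii; C -> S | a | KS; K -> ba | iS | ib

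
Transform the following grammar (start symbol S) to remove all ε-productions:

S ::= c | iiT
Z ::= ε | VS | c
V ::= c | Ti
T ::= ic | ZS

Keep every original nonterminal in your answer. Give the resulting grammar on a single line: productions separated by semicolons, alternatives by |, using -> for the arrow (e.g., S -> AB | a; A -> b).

S -> c | iiT; T -> S | ZS | ic; V -> c | Ti; Z -> c | VS

Nullable set: {Z}.
T -> ZS: Z nullable, giving S | ZS.
Drop Z -> ε.
Unchanged (no nullable symbols): S -> c; S -> iiT; T -> ic; V -> Ti; V -> c; Z -> VS; Z -> c.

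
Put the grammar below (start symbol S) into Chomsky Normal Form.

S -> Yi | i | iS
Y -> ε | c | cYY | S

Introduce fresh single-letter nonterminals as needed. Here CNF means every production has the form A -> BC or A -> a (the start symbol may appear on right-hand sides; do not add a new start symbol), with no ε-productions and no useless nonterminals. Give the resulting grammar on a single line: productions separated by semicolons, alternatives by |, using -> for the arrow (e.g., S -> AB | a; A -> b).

S -> i | AS | YA; A -> i; B -> c; C -> YY; Y -> c | i | AS | BC | BY | YA

Nullable: {Y}; after ε-elimination: S -> i | Yi | iS; Y -> S | c | cY | cYY.
After unit-elimination: S -> i | Yi | iS; Y -> c | i | Yi | cY | iS | cYY.
TERM: introduce B -> c, A -> i and substitute in every rule of length ≥2.
BIN: Y -> BYY becomes Y -> BC, C -> YY.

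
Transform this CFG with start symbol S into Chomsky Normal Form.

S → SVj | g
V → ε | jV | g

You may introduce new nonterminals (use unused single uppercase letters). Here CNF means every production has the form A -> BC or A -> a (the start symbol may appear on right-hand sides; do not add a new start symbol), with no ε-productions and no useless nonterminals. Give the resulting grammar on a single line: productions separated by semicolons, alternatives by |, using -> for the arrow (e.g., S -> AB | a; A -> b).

Nullable: {V}; after ε-elimination: S -> g | Sj | SVj; V -> g | j | jV.
No unit productions to eliminate.
TERM: introduce A -> j and substitute in every rule of length ≥2.
BIN: S -> SVA becomes S -> SB, B -> VA.

S -> g | SA | SB; A -> j; B -> VA; V -> g | j | AV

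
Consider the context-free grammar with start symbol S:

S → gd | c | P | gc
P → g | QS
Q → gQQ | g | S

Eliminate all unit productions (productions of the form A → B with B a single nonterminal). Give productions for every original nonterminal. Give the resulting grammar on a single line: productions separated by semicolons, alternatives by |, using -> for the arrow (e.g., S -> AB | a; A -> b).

Unit productions: Q->S, S->P.
Unit pairs (A ⇒* B via units): (Q,P), (Q,S), (S,P).
S: inherits non-unit rules of {P, S} → QS | c | g | gc | gd.
P: inherits non-unit rules of {P} → QS | g.
Q: inherits non-unit rules of {P, Q, S} → QS | c | g | gQQ | gc | gd.

S -> c | g | QS | gc | gd; P -> g | QS; Q -> c | g | QS | gc | gd | gQQ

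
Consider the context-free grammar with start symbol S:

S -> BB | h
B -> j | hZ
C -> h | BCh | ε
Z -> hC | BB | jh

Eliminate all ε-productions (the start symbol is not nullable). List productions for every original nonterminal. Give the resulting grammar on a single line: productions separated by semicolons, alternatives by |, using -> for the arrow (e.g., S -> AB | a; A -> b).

S -> h | BB; B -> j | hZ; C -> h | Bh | BCh; Z -> h | BB | hC | jh

Nullable set: {C}.
Drop C -> ε.
C -> BCh: C nullable, giving BCh | Bh.
Z -> hC: C nullable, giving h | hC.
Unchanged (no nullable symbols): S -> BB; S -> h; B -> hZ; B -> j; C -> h; Z -> BB; Z -> jh.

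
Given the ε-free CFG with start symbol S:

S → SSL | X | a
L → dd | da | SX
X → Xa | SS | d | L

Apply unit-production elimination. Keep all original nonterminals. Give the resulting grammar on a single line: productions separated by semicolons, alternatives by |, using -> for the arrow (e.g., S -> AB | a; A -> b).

Unit productions: S->X, X->L.
Unit pairs (A ⇒* B via units): (S,L), (S,X), (X,L).
S: inherits non-unit rules of {L, S, X} → SS | SSL | SX | Xa | a | d | da | dd.
L: inherits non-unit rules of {L} → SX | da | dd.
X: inherits non-unit rules of {L, X} → SS | SX | Xa | d | da | dd.

S -> a | d | SS | SX | Xa | da | dd | SSL; L -> SX | da | dd; X -> d | SS | SX | Xa | da | dd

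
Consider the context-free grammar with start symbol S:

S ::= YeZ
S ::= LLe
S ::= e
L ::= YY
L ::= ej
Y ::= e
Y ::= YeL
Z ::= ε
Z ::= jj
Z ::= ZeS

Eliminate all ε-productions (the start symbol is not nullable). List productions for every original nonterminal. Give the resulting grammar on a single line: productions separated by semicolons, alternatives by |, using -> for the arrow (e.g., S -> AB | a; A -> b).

S -> e | Ye | LLe | YeZ; L -> YY | ej; Y -> e | YeL; Z -> eS | jj | ZeS

Nullable set: {Z}.
S -> YeZ: Z nullable, giving Ye | YeZ.
Drop Z -> ε.
Z -> ZeS: Z nullable, giving ZeS | eS.
Unchanged (no nullable symbols): S -> LLe; S -> e; L -> YY; L -> ej; Y -> YeL; Y -> e; Z -> jj.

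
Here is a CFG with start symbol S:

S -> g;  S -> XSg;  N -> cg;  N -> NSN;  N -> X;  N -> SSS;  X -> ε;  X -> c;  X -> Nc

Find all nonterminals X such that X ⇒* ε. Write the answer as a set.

Directly nullable (have an ε-rule): {X}.
N is nullable via N -> X (every symbol on the right is already known nullable).
Not nullable: S — each has a terminal in every rule's right-hand side or depends on a non-nullable symbol.

{N, X}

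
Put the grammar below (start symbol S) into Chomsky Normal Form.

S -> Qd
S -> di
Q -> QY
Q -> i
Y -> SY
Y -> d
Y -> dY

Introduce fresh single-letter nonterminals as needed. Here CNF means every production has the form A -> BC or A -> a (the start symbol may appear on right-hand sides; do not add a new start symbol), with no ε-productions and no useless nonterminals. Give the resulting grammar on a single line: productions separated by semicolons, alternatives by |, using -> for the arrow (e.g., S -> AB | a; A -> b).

S -> AB | QA; A -> d; B -> i; Q -> i | QY; Y -> d | AY | SY

No ε-productions.
No unit productions to eliminate.
TERM: introduce A -> d, B -> i and substitute in every rule of length ≥2.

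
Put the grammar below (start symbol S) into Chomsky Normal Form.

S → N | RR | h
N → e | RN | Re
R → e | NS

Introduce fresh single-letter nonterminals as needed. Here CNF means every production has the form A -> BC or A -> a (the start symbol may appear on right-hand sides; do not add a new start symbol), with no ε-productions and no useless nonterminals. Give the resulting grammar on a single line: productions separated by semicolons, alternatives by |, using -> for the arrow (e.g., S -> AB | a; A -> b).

No ε-productions.
After unit-elimination: S -> e | h | RN | RR | Re; N -> e | RN | Re; R -> e | NS.
TERM: introduce A -> e and substitute in every rule of length ≥2.

S -> e | h | RA | RN | RR; A -> e; N -> e | RA | RN; R -> e | NS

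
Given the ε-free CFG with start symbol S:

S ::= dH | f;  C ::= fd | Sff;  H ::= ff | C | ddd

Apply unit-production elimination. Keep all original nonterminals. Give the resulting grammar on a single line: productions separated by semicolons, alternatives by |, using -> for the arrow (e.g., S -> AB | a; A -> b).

S -> f | dH; C -> fd | Sff; H -> fd | ff | Sff | ddd

Unit productions: H->C.
Unit pairs (A ⇒* B via units): (H,C).
S: inherits non-unit rules of {S} → dH | f.
C: inherits non-unit rules of {C} → Sff | fd.
H: inherits non-unit rules of {C, H} → Sff | ddd | fd | ff.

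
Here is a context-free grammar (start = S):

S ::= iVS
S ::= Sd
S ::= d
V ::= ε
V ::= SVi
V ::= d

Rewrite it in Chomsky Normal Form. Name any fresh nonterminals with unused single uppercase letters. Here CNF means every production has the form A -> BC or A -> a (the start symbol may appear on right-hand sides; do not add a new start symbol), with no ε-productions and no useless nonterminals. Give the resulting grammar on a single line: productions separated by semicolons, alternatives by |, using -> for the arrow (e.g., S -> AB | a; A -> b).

Nullable: {V}; after ε-elimination: S -> d | Sd | iS | iVS; V -> d | Si | SVi.
No unit productions to eliminate.
TERM: introduce A -> d, B -> i and substitute in every rule of length ≥2.
BIN: S -> BVS becomes S -> BC, C -> VS; V -> SVB becomes V -> SD, D -> VB.

S -> d | BC | BS | SA; A -> d; B -> i; C -> VS; D -> VB; V -> d | SB | SD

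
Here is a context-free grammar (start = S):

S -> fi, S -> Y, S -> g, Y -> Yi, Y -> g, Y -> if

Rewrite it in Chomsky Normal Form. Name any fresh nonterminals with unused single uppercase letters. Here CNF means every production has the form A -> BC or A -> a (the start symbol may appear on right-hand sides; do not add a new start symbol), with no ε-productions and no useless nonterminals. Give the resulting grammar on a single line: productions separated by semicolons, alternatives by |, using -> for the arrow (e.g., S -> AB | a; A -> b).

S -> g | AB | BA | YA; A -> i; B -> f; Y -> g | AB | YA

No ε-productions.
After unit-elimination: S -> g | Yi | fi | if; Y -> g | Yi | if.
TERM: introduce B -> f, A -> i and substitute in every rule of length ≥2.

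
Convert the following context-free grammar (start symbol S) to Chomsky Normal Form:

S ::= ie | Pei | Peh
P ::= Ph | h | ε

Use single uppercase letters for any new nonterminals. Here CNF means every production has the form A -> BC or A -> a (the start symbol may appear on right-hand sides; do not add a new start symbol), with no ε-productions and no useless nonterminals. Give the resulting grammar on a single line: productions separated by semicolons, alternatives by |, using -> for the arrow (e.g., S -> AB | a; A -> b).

Nullable: {P}; after ε-elimination: S -> eh | ei | ie | Peh | Pei; P -> h | Ph.
No unit productions to eliminate.
TERM: introduce B -> e, A -> h, C -> i and substitute in every rule of length ≥2.
BIN: S -> PBA becomes S -> PD, D -> BA; S -> PBC becomes S -> PE, E -> BC.

S -> BA | BC | CB | PD | PE; A -> h; B -> e; C -> i; D -> BA; E -> BC; P -> h | PA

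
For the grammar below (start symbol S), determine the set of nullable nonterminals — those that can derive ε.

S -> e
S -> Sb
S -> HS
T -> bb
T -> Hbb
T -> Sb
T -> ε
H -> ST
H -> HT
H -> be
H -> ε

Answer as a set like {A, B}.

{H, T}

Directly nullable (have an ε-rule): {H, T}.
Not nullable: S — each has a terminal in every rule's right-hand side or depends on a non-nullable symbol.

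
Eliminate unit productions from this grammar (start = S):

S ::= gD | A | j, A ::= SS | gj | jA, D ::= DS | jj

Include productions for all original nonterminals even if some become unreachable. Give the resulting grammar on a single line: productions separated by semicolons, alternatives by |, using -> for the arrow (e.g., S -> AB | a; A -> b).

S -> j | SS | gD | gj | jA; A -> SS | gj | jA; D -> DS | jj

Unit productions: S->A.
Unit pairs (A ⇒* B via units): (S,A).
S: inherits non-unit rules of {A, S} → SS | gD | gj | j | jA.
A: inherits non-unit rules of {A} → SS | gj | jA.
D: inherits non-unit rules of {D} → DS | jj.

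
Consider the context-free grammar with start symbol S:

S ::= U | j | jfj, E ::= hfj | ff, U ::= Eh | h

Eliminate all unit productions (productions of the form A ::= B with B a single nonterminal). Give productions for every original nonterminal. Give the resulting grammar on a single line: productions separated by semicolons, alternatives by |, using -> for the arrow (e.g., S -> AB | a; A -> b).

Unit productions: S->U.
Unit pairs (A ⇒* B via units): (S,U).
S: inherits non-unit rules of {S, U} → Eh | h | j | jfj.
E: inherits non-unit rules of {E} → ff | hfj.
U: inherits non-unit rules of {U} → Eh | h.

S -> h | j | Eh | jfj; E -> ff | hfj; U -> h | Eh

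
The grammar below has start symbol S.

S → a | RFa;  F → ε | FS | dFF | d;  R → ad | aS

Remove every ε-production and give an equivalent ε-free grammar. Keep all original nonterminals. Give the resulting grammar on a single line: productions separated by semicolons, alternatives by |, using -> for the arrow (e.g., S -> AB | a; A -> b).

Nullable set: {F}.
S -> RFa: F nullable, giving RFa | Ra.
Drop F -> ε.
F -> FS: F nullable, giving FS | S.
F -> dFF: F, F nullable, giving d | dF | dFF.
Unchanged (no nullable symbols): S -> a; F -> d; R -> aS; R -> ad.

S -> a | Ra | RFa; F -> S | d | FS | dF | dFF; R -> aS | ad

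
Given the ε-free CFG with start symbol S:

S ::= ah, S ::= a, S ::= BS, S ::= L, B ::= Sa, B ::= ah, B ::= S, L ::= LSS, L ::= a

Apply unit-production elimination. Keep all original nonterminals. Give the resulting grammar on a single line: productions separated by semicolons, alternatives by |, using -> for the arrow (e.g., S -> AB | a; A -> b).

Unit productions: B->S, S->L.
Unit pairs (A ⇒* B via units): (B,L), (B,S), (S,L).
S: inherits non-unit rules of {L, S} → BS | LSS | a | ah.
B: inherits non-unit rules of {B, L, S} → BS | LSS | Sa | a | ah.
L: inherits non-unit rules of {L} → LSS | a.

S -> a | BS | ah | LSS; B -> a | BS | Sa | ah | LSS; L -> a | LSS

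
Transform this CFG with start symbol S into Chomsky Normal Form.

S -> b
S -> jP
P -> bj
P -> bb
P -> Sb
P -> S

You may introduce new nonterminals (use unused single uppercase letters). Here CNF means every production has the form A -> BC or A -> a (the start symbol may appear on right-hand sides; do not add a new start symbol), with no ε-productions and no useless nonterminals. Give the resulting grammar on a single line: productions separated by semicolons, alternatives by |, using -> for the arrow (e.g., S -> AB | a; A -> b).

No ε-productions.
After unit-elimination: S -> b | jP; P -> b | Sb | bb | bj | jP.
TERM: introduce A -> b, B -> j and substitute in every rule of length ≥2.

S -> b | BP; A -> b; B -> j; P -> b | AA | AB | BP | SA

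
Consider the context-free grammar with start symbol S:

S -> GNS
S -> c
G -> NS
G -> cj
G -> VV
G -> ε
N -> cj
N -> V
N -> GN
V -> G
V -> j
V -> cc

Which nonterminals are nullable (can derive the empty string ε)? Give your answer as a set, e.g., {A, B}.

{G, N, V}

Directly nullable (have an ε-rule): {G}.
V is nullable via V -> G (every symbol on the right is already known nullable).
N is nullable via N -> V (every symbol on the right is already known nullable).
Not nullable: S — each has a terminal in every rule's right-hand side or depends on a non-nullable symbol.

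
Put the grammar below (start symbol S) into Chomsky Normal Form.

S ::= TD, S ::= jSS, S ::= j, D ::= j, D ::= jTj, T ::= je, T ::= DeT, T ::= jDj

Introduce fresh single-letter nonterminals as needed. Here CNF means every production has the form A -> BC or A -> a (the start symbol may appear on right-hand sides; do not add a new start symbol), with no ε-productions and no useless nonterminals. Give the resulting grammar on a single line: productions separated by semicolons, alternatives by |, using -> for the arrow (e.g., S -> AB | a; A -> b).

S -> j | AE | TD; A -> j; B -> e; C -> TA; D -> j | AC; E -> SS; F -> DA; G -> BT; T -> AB | AF | DG

No ε-productions.
No unit productions to eliminate.
TERM: introduce B -> e, A -> j and substitute in every rule of length ≥2.
BIN: D -> ATA becomes D -> AC, C -> TA; S -> ASS becomes S -> AE, E -> SS; T -> ADA becomes T -> AF, F -> DA; T -> DBT becomes T -> DG, G -> BT.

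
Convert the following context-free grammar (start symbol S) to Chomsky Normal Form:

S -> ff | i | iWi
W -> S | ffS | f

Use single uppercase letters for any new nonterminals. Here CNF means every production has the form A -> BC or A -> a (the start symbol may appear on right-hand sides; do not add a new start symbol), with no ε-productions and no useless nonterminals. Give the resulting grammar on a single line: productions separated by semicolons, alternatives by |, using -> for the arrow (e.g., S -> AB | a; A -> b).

No ε-productions.
After unit-elimination: S -> i | ff | iWi; W -> f | i | ff | ffS | iWi.
TERM: introduce A -> f, B -> i and substitute in every rule of length ≥2.
BIN: S -> BWB becomes S -> BC, C -> WB; W -> AAS becomes W -> AD, D -> AS; W -> BWB becomes W -> BE, E -> WB.

S -> i | AA | BC; A -> f; B -> i; C -> WB; D -> AS; E -> WB; W -> f | i | AA | AD | BE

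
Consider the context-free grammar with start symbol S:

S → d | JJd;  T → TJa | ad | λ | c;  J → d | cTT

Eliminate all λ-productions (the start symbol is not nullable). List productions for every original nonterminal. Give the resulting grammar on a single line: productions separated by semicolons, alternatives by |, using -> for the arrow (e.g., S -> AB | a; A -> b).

S -> d | JJd; J -> c | d | cT | cTT; T -> c | Ja | ad | TJa

Nullable set: {T}.
J -> cTT: T, T nullable, giving c | cT | cTT.
Drop T -> λ.
T -> TJa: T nullable, giving Ja | TJa.
Unchanged (no nullable symbols): S -> JJd; S -> d; J -> d; T -> ad; T -> c.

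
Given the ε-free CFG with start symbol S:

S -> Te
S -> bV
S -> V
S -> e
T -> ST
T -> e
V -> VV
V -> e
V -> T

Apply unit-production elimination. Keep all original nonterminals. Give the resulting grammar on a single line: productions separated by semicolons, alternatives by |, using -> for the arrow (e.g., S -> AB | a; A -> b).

Unit productions: S->V, V->T.
Unit pairs (A ⇒* B via units): (S,T), (S,V), (V,T).
S: inherits non-unit rules of {S, T, V} → ST | Te | VV | bV | e.
T: inherits non-unit rules of {T} → ST | e.
V: inherits non-unit rules of {T, V} → ST | VV | e.

S -> e | ST | Te | VV | bV; T -> e | ST; V -> e | ST | VV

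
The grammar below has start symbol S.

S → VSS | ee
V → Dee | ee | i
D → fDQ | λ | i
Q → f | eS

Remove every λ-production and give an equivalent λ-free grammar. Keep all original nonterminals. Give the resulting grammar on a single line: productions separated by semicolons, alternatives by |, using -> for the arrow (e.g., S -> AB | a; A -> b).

Nullable set: {D}.
Drop D -> λ.
D -> fDQ: D nullable, giving fDQ | fQ.
V -> Dee: D nullable, giving Dee | ee.
Unchanged (no nullable symbols): S -> VSS; S -> ee; D -> i; Q -> eS; Q -> f; V -> ee; V -> i.

S -> ee | VSS; D -> i | fQ | fDQ; Q -> f | eS; V -> i | ee | Dee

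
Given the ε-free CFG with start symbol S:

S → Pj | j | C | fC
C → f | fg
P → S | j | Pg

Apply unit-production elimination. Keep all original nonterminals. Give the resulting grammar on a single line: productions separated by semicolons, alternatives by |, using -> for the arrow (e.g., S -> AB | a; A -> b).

S -> f | j | Pj | fC | fg; C -> f | fg; P -> f | j | Pg | Pj | fC | fg

Unit productions: P->S, S->C.
Unit pairs (A ⇒* B via units): (P,C), (P,S), (S,C).
S: inherits non-unit rules of {C, S} → Pj | f | fC | fg | j.
C: inherits non-unit rules of {C} → f | fg.
P: inherits non-unit rules of {C, P, S} → Pg | Pj | f | fC | fg | j.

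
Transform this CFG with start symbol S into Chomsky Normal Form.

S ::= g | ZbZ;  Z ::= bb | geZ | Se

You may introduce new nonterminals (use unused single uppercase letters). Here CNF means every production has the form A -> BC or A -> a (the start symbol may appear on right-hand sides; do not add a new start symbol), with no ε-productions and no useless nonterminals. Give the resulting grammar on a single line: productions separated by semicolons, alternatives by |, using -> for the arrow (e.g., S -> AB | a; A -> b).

S -> g | ZD; A -> b; B -> e; C -> g; D -> AZ; E -> BZ; Z -> AA | CE | SB

No ε-productions.
No unit productions to eliminate.
TERM: introduce A -> b, B -> e, C -> g and substitute in every rule of length ≥2.
BIN: S -> ZAZ becomes S -> ZD, D -> AZ; Z -> CBZ becomes Z -> CE, E -> BZ.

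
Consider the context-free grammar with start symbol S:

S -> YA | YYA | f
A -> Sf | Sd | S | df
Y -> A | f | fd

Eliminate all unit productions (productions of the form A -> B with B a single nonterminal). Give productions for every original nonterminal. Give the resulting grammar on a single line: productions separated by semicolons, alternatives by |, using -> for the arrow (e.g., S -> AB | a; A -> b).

Unit productions: A->S, Y->A.
Unit pairs (A ⇒* B via units): (A,S), (Y,A), (Y,S).
S: inherits non-unit rules of {S} → YA | YYA | f.
A: inherits non-unit rules of {A, S} → Sd | Sf | YA | YYA | df | f.
Y: inherits non-unit rules of {A, S, Y} → Sd | Sf | YA | YYA | df | f | fd.

S -> f | YA | YYA; A -> f | Sd | Sf | YA | df | YYA; Y -> f | Sd | Sf | YA | df | fd | YYA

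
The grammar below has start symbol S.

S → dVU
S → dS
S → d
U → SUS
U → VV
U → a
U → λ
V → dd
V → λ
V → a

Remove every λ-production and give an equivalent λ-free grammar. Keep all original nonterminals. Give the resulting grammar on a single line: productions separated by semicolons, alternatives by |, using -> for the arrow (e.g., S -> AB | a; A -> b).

S -> d | dS | dU | dV | dVU; U -> V | a | SS | VV | SUS; V -> a | dd

Nullable set: {U, V}.
S -> dVU: V, U nullable, giving d | dU | dV | dVU.
Drop U -> λ.
U -> SUS: U nullable, giving SS | SUS.
U -> VV: V, V nullable, giving V | VV.
Drop V -> λ.
Unchanged (no nullable symbols): S -> d; S -> dS; U -> a; V -> a; V -> dd.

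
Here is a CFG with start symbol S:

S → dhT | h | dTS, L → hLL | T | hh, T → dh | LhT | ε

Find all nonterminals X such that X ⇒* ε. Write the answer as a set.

{L, T}

Directly nullable (have an ε-rule): {T}.
L is nullable via L -> T (every symbol on the right is already known nullable).
Not nullable: S — each has a terminal in every rule's right-hand side or depends on a non-nullable symbol.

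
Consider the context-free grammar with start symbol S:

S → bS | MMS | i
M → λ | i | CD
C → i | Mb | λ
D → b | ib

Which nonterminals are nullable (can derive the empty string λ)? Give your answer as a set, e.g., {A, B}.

Directly nullable (have an ε-rule): {C, M}.
Not nullable: D, S — each has a terminal in every rule's right-hand side or depends on a non-nullable symbol.

{C, M}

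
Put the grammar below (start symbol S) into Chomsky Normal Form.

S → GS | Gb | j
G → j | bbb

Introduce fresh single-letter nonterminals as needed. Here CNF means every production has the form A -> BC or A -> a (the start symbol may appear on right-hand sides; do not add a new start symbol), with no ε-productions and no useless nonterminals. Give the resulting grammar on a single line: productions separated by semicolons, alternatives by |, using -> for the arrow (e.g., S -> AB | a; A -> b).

No ε-productions.
No unit productions to eliminate.
TERM: introduce A -> b and substitute in every rule of length ≥2.
BIN: G -> AAA becomes G -> AB, B -> AA.

S -> j | GA | GS; A -> b; B -> AA; G -> j | AB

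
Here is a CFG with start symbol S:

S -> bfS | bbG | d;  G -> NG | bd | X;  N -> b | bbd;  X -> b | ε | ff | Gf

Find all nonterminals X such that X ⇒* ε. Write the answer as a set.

{G, X}

Directly nullable (have an ε-rule): {X}.
G is nullable via G -> X (every symbol on the right is already known nullable).
Not nullable: N, S — each has a terminal in every rule's right-hand side or depends on a non-nullable symbol.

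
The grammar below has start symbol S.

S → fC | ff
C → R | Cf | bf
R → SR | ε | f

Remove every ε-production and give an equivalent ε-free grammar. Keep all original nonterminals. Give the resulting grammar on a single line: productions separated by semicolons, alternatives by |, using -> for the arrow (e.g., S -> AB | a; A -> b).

Nullable set: {C, R}.
S -> fC: C nullable, giving f | fC.
C -> Cf: C nullable, giving Cf | f.
C -> R: R nullable, giving R.
Drop R -> ε.
R -> SR: R nullable, giving S | SR.
Unchanged (no nullable symbols): S -> ff; C -> bf; R -> f.

S -> f | fC | ff; C -> R | f | Cf | bf; R -> S | f | SR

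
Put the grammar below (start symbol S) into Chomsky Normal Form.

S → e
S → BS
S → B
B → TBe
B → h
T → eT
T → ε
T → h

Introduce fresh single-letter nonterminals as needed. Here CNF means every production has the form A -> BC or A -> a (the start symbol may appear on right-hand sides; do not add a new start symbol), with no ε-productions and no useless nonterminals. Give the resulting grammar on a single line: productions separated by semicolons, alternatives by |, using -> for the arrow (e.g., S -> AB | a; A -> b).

Nullable: {T}; after ε-elimination: S -> B | e | BS; B -> h | Be | TBe; T -> e | h | eT.
After unit-elimination: S -> e | h | BS | Be | TBe; B -> h | Be | TBe; T -> e | h | eT.
TERM: introduce A -> e and substitute in every rule of length ≥2.
BIN: B -> TBA becomes B -> TC, C -> BA; S -> TBA becomes S -> TD, D -> BA.

S -> e | h | BA | BS | TD; A -> e; B -> h | BA | TC; C -> BA; D -> BA; T -> e | h | AT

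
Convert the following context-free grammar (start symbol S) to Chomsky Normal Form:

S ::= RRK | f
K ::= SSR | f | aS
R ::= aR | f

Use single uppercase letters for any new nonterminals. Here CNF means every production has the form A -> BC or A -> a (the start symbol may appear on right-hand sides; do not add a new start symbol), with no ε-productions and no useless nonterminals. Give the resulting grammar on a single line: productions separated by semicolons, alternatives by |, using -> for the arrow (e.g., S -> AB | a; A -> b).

No ε-productions.
No unit productions to eliminate.
TERM: introduce A -> a and substitute in every rule of length ≥2.
BIN: K -> SSR becomes K -> SB, B -> SR; S -> RRK becomes S -> RC, C -> RK.

S -> f | RC; A -> a; B -> SR; C -> RK; K -> f | AS | SB; R -> f | AR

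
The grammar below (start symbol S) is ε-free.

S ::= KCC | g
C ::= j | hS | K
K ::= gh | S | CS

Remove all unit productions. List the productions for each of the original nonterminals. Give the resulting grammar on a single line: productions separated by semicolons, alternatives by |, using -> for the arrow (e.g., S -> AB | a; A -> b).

Unit productions: C->K, K->S.
Unit pairs (A ⇒* B via units): (C,K), (C,S), (K,S).
S: inherits non-unit rules of {S} → KCC | g.
C: inherits non-unit rules of {C, K, S} → CS | KCC | g | gh | hS | j.
K: inherits non-unit rules of {K, S} → CS | KCC | g | gh.

S -> g | KCC; C -> g | j | CS | gh | hS | KCC; K -> g | CS | gh | KCC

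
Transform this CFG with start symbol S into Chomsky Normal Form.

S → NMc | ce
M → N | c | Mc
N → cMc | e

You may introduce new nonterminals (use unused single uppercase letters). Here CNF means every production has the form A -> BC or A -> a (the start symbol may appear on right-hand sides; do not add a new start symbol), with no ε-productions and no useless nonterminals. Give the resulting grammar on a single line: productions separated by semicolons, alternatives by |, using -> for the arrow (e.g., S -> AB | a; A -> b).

No ε-productions.
After unit-elimination: S -> ce | NMc; M -> c | e | Mc | cMc; N -> e | cMc.
TERM: introduce A -> c, B -> e and substitute in every rule of length ≥2.
BIN: M -> AMA becomes M -> AC, C -> MA; N -> AMA becomes N -> AD, D -> MA; S -> NMA becomes S -> NE, E -> MA.

S -> AB | NE; A -> c; B -> e; C -> MA; D -> MA; E -> MA; M -> c | e | AC | MA; N -> e | AD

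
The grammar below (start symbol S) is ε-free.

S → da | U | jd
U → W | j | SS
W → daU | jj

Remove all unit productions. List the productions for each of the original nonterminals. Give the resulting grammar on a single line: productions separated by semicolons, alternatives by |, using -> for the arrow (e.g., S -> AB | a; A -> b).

S -> j | SS | da | jd | jj | daU; U -> j | SS | jj | daU; W -> jj | daU

Unit productions: S->U, U->W.
Unit pairs (A ⇒* B via units): (S,U), (S,W), (U,W).
S: inherits non-unit rules of {S, U, W} → SS | da | daU | j | jd | jj.
U: inherits non-unit rules of {U, W} → SS | daU | j | jj.
W: inherits non-unit rules of {W} → daU | jj.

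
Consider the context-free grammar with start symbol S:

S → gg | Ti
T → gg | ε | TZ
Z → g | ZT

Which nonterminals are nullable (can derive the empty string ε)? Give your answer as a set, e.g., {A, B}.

Directly nullable (have an ε-rule): {T}.
Not nullable: S, Z — each has a terminal in every rule's right-hand side or depends on a non-nullable symbol.

{T}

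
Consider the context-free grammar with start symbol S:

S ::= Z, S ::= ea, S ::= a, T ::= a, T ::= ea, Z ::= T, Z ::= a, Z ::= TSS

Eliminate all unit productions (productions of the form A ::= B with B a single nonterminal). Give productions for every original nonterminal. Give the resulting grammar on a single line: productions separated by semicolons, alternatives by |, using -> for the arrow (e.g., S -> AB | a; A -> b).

Unit productions: S->Z, Z->T.
Unit pairs (A ⇒* B via units): (S,T), (S,Z), (Z,T).
S: inherits non-unit rules of {S, T, Z} → TSS | a | ea.
T: inherits non-unit rules of {T} → a | ea.
Z: inherits non-unit rules of {T, Z} → TSS | a | ea.

S -> a | ea | TSS; T -> a | ea; Z -> a | ea | TSS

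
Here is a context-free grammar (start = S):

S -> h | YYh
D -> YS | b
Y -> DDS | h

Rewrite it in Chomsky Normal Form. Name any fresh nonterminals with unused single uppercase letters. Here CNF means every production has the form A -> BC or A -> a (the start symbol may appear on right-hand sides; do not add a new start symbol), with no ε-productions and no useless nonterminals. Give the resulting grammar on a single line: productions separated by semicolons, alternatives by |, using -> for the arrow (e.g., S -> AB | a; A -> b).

No ε-productions.
No unit productions to eliminate.
TERM: introduce A -> h and substitute in every rule of length ≥2.
BIN: S -> YYA becomes S -> YB, B -> YA; Y -> DDS becomes Y -> DC, C -> DS.

S -> h | YB; A -> h; B -> YA; C -> DS; D -> b | YS; Y -> h | DC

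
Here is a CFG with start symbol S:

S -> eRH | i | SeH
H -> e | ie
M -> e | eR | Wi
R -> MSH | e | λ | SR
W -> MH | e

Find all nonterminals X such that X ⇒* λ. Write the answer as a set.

Directly nullable (have an ε-rule): {R}.
Not nullable: H, M, S, W — each has a terminal in every rule's right-hand side or depends on a non-nullable symbol.

{R}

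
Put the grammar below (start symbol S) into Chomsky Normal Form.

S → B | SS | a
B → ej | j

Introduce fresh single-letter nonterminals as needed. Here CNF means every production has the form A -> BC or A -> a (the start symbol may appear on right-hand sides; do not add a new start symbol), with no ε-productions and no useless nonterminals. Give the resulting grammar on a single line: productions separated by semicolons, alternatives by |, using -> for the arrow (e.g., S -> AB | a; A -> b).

No ε-productions.
After unit-elimination: S -> a | j | SS | ej; B -> j | ej.
TERM: introduce A -> e, C -> j and substitute in every rule of length ≥2.
Drop unreachable/unproductive: B.

S -> a | j | AC | SS; A -> e; C -> j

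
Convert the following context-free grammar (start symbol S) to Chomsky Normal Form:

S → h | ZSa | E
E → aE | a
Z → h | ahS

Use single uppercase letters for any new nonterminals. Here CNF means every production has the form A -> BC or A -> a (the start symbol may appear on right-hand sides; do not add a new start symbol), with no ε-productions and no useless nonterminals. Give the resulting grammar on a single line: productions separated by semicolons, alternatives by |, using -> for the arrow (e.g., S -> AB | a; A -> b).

No ε-productions.
After unit-elimination: S -> a | h | aE | ZSa; E -> a | aE; Z -> h | ahS.
TERM: introduce A -> a, B -> h and substitute in every rule of length ≥2.
BIN: S -> ZSA becomes S -> ZC, C -> SA; Z -> ABS becomes Z -> AD, D -> BS.

S -> a | h | AE | ZC; A -> a; B -> h; C -> SA; D -> BS; E -> a | AE; Z -> h | AD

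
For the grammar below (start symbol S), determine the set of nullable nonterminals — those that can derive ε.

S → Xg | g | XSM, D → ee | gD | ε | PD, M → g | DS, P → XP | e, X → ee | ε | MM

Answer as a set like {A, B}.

{D, X}

Directly nullable (have an ε-rule): {D, X}.
Not nullable: M, P, S — each has a terminal in every rule's right-hand side or depends on a non-nullable symbol.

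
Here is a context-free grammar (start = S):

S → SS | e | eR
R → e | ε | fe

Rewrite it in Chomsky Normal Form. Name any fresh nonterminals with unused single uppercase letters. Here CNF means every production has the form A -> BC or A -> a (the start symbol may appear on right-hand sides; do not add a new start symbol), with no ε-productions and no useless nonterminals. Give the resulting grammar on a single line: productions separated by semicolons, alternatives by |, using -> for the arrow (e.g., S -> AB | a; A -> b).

Nullable: {R}; after ε-elimination: S -> e | SS | eR; R -> e | fe.
No unit productions to eliminate.
TERM: introduce B -> e, A -> f and substitute in every rule of length ≥2.

S -> e | BR | SS; A -> f; B -> e; R -> e | AB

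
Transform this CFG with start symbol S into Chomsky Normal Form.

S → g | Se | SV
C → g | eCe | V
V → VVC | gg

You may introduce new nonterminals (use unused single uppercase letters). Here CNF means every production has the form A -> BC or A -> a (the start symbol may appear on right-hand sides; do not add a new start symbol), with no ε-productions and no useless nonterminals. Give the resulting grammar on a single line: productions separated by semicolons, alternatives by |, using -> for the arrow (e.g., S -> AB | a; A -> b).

No ε-productions.
After unit-elimination: S -> g | SV | Se; C -> g | gg | VVC | eCe; V -> gg | VVC.
TERM: introduce A -> e, B -> g and substitute in every rule of length ≥2.
BIN: C -> ACA becomes C -> AD, D -> CA; C -> VVC becomes C -> VE, E -> VC; V -> VVC becomes V -> VF, F -> VC.

S -> g | SA | SV; A -> e; B -> g; C -> g | AD | BB | VE; D -> CA; E -> VC; F -> VC; V -> BB | VF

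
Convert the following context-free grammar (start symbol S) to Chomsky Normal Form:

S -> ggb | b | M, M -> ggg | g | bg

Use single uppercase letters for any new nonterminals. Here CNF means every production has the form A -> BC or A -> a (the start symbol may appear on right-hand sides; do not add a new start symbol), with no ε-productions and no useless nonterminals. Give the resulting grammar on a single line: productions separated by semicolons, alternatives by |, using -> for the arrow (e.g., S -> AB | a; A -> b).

No ε-productions.
After unit-elimination: S -> b | g | bg | ggb | ggg; M -> g | bg | ggg.
TERM: introduce A -> b, B -> g and substitute in every rule of length ≥2.
BIN: M -> BBB becomes M -> BC, C -> BB; S -> BBA becomes S -> BD, D -> BA; S -> BBB becomes S -> BE, E -> BB.
Drop unreachable/unproductive: M.

S -> b | g | AB | BD | BE; A -> b; B -> g; D -> BA; E -> BB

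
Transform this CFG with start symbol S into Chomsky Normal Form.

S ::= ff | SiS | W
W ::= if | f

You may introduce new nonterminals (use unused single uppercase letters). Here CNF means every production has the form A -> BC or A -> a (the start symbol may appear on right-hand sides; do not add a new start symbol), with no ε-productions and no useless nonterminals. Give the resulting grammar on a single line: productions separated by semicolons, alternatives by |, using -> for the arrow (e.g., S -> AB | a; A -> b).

No ε-productions.
After unit-elimination: S -> f | ff | if | SiS; W -> f | if.
TERM: introduce B -> f, A -> i and substitute in every rule of length ≥2.
BIN: S -> SAS becomes S -> SC, C -> AS.
Drop unreachable/unproductive: W.

S -> f | AB | BB | SC; A -> i; B -> f; C -> AS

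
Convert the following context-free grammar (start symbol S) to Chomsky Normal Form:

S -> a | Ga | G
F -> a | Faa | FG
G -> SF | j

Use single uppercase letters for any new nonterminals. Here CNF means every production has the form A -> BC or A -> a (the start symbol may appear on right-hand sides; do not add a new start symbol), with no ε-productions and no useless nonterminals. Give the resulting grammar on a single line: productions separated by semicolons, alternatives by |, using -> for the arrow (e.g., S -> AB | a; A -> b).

No ε-productions.
After unit-elimination: S -> a | j | Ga | SF; F -> a | FG | Faa; G -> j | SF.
TERM: introduce A -> a and substitute in every rule of length ≥2.
BIN: F -> FAA becomes F -> FB, B -> AA.

S -> a | j | GA | SF; A -> a; B -> AA; F -> a | FB | FG; G -> j | SF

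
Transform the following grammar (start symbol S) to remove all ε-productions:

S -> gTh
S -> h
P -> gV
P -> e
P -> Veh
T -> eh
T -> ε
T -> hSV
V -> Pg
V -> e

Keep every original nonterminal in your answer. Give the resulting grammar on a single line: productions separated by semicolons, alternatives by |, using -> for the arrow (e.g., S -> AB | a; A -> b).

Nullable set: {T}.
S -> gTh: T nullable, giving gTh | gh.
Drop T -> ε.
Unchanged (no nullable symbols): S -> h; P -> Veh; P -> e; P -> gV; T -> eh; T -> hSV; V -> Pg; V -> e.

S -> h | gh | gTh; P -> e | gV | Veh; T -> eh | hSV; V -> e | Pg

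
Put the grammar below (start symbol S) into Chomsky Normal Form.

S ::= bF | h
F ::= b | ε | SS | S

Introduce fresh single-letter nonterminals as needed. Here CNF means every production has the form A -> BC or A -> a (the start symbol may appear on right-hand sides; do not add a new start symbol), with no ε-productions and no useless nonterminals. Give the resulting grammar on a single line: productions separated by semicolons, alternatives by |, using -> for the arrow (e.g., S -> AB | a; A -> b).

Nullable: {F}; after ε-elimination: S -> b | h | bF; F -> S | b | SS.
After unit-elimination: S -> b | h | bF; F -> b | h | SS | bF.
TERM: introduce A -> b and substitute in every rule of length ≥2.

S -> b | h | AF; A -> b; F -> b | h | AF | SS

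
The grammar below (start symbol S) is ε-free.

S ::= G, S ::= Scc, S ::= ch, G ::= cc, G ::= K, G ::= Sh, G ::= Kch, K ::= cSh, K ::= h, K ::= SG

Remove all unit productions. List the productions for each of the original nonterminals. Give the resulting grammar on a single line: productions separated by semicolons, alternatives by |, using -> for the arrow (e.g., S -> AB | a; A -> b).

Unit productions: G->K, S->G.
Unit pairs (A ⇒* B via units): (G,K), (S,G), (S,K).
S: inherits non-unit rules of {G, K, S} → Kch | SG | Scc | Sh | cSh | cc | ch | h.
G: inherits non-unit rules of {G, K} → Kch | SG | Sh | cSh | cc | h.
K: inherits non-unit rules of {K} → SG | cSh | h.

S -> h | SG | Sh | cc | ch | Kch | Scc | cSh; G -> h | SG | Sh | cc | Kch | cSh; K -> h | SG | cSh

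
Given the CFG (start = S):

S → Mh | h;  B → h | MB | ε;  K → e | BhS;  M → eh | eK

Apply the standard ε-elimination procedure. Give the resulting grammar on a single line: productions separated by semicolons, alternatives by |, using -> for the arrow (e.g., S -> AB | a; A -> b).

S -> h | Mh; B -> M | h | MB; K -> e | hS | BhS; M -> eK | eh

Nullable set: {B}.
Drop B -> ε.
B -> MB: B nullable, giving M | MB.
K -> BhS: B nullable, giving BhS | hS.
Unchanged (no nullable symbols): S -> Mh; S -> h; B -> h; K -> e; M -> eK; M -> eh.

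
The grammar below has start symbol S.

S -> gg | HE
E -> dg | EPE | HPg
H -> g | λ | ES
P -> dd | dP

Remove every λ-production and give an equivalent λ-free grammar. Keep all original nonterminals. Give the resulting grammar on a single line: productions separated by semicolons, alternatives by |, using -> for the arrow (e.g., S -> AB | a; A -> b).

S -> E | HE | gg; E -> Pg | dg | EPE | HPg; H -> g | ES; P -> dP | dd

Nullable set: {H}.
S -> HE: H nullable, giving E | HE.
E -> HPg: H nullable, giving HPg | Pg.
Drop H -> λ.
Unchanged (no nullable symbols): S -> gg; E -> EPE; E -> dg; H -> ES; H -> g; P -> dP; P -> dd.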